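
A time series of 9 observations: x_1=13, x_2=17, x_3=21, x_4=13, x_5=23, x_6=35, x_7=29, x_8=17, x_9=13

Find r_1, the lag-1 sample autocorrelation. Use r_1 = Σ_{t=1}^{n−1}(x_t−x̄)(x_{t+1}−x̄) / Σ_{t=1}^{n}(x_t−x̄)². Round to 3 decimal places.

0.338

Mean x̄ = (13 + 17 + 21 + 13 + 23 + 35 + 29 + 17 + 13)/9 = 20.1111
Numerator Σ_{t=1}^{8}(x_t−x̄)(x_{t+1}−x̄) = 162.3210
Denominator Σ(x_t−x̄)² = 480.8889
r_1 = 162.3210 / 480.8889 = 0.338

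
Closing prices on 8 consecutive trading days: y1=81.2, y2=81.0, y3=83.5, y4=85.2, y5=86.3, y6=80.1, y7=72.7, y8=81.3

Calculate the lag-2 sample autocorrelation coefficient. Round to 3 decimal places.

-0.326

Mean ȳ = (81.2 + 81.0 + 83.5 + 85.2 + 86.3 + 80.1 + 72.7 + 81.3)/8 = 81.4125
Deviations from mean: -0.2125, -0.4125, 2.0875, 3.7875, 4.8875, -1.3125, -8.7125, -0.1125
Σ(y_t−ȳ)(y_{t+2}−ȳ) = (-0.4436) + (-1.5623) + (10.2027) + (-4.9711) + (-42.5823) + (0.1477) = -39.2091
Denominator Σ(y_t−ȳ)² = 120.4488
r_2 = -39.2091 / 120.4488 = -0.326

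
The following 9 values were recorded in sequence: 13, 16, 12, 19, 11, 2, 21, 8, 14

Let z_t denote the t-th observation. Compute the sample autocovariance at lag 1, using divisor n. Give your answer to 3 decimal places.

-14.693

Mean z̄ = (13 + 16 + 12 + 19 + 11 + 2 + 21 + 8 + 14)/9 = 12.8889
Σ_{t=1}^{8}(z_t−z̄)(z_{t+1}−z̄) = -132.2346
γ_1 = -132.2346 / 9 = -14.693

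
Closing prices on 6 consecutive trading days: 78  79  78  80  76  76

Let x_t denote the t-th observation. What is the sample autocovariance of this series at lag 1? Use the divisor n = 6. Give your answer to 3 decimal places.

0.023

Mean x̄ = (78 + 79 + 78 + 80 + 76 + 76)/6 = 77.8333
Σ_{t=1}^{5}(x_t−x̄)(x_{t+1}−x̄) = 0.1389
γ_1 = 0.1389 / 6 = 0.023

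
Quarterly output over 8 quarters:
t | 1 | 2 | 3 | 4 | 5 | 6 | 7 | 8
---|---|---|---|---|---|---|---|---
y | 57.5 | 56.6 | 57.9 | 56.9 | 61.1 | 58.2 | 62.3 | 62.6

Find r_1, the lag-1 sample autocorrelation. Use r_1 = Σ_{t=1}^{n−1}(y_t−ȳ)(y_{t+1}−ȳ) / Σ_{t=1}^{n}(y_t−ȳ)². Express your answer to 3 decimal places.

Mean ȳ = (57.5 + 56.6 + 57.9 + 56.9 + 61.1 + 58.2 + 62.3 + 62.6)/8 = 59.1375
Deviations from mean: -1.6375, -2.5375, -1.2375, -2.2375, 1.9625, -0.9375, 3.1625, 3.4625
Numerator Σ_{t=1}^{7}(y_t−ȳ)(y_{t+1}−ȳ) = 11.8186
Denominator Σ(y_t−ȳ)² = 42.3788
r_1 = 11.8186 / 42.3788 = 0.279

0.279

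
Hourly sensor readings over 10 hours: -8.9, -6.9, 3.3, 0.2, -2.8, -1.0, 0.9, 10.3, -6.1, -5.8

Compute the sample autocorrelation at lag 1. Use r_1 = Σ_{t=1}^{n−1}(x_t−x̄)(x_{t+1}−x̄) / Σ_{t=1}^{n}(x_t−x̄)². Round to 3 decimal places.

Mean x̄ = (-8.9 − 6.9 + 3.3 + 0.2 − 2.8 − 1.0 + 0.9 + 10.3 − 6.1 − 5.8)/10 = -1.6800
Numerator Σ_{t=1}^{9}(x_t−x̄)(x_{t+1}−x̄) = 16.1096
Denominator Σ(x_t−x̄)² = 296.1160
r_1 = 16.1096 / 296.1160 = 0.054

0.054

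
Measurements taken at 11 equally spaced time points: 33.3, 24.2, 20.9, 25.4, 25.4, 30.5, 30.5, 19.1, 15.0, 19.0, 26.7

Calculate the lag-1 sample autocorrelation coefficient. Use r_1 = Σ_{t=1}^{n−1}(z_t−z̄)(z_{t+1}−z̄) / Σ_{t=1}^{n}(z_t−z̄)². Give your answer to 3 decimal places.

Mean z̄ = (33.3 + 24.2 + 20.9 + 25.4 + 25.4 + 30.5 + 30.5 + 19.1 + 15.0 + 19.0 + 26.7)/11 = 24.5455
Numerator Σ_{t=1}^{10}(z_t−z̄)(z_{t+1}−z̄) = 96.9352
Denominator Σ(z_t−z̄)² = 318.5873
r_1 = 96.9352 / 318.5873 = 0.304

0.304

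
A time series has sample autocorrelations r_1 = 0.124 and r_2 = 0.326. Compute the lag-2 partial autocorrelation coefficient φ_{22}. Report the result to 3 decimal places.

φ_{22} = (r_2 − r_1²) / (1 − r_1²)
r_1² = (0.124)² = 0.015376
Numerator = 0.326 − 0.0154 = 0.3106; denominator = 1 − 0.0154 = 0.9846
φ_{22} = 0.3106 / 0.9846 = 0.315

0.315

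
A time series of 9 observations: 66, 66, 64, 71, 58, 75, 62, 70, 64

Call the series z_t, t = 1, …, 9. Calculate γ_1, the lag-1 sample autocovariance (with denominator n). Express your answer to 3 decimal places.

Mean z̄ = (66 + 66 + 64 + 71 + 58 + 75 + 62 + 70 + 64)/9 = 66.2222
Σ_{t=1}^{8}(z_t−z̄)(z_{t+1}−z̄) = -182.9383
γ_1 = -182.9383 / 9 = -20.326

-20.326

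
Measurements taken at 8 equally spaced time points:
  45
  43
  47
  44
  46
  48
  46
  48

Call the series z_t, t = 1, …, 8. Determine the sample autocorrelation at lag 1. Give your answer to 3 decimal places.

Mean z̄ = (45 + 43 + 47 + 44 + 46 + 48 + 46 + 48)/8 = 45.8750
Σ(z_t−z̄)(z_{t+1}−z̄) = (2.5156) + (-3.2344) + (-2.1094) + (-0.2344) + (0.2656) + (0.2656) + (0.2656) = -2.2656
Denominator Σ(z_t−z̄)² = 22.8750
r_1 = -2.2656 / 22.8750 = -0.099

-0.099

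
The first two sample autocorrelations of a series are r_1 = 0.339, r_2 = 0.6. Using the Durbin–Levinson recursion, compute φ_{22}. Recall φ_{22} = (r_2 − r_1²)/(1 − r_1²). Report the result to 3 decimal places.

φ_{22} = (r_2 − r_1²) / (1 − r_1²)
r_1² = (0.339)² = 0.114921
Numerator = 0.6 − 0.1149 = 0.4851; denominator = 1 − 0.1149 = 0.8851
φ_{22} = 0.4851 / 0.8851 = 0.548

0.548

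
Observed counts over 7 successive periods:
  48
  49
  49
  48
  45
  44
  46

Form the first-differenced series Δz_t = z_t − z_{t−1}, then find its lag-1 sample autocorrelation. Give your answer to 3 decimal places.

First differences Δz: 1, 0, -1, -3, -1, 2
Mean of differences = -0.3333
Numerator Σ(Δz_t−Δz̄)(Δz_{t+1}−Δz̄) = 2.2222
Denominator Σ(Δz_t−Δz̄)² = 15.3333
r_1(Δz) = 2.2222 / 15.3333 = 0.145

0.145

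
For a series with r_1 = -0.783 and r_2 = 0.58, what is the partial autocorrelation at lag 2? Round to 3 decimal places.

φ_{22} = (r_2 − r_1²) / (1 − r_1²)
r_1² = (-0.783)² = 0.613089
Numerator = 0.58 − 0.6131 = -0.0331; denominator = 1 − 0.6131 = 0.3869
φ_{22} = -0.0331 / 0.3869 = -0.086

-0.086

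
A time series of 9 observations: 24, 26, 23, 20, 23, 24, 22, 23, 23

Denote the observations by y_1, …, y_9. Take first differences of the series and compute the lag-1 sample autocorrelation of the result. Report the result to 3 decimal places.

-0.200

First differences Δy: 2, -3, -3, 3, 1, -2, 1, 0
Mean of differences = -0.1250
Numerator Σ(Δy_t−Δȳ)(Δy_{t+1}−Δȳ) = -7.3906
Denominator Σ(Δy_t−Δȳ)² = 36.8750
r_1(Δy) = -7.3906 / 36.8750 = -0.200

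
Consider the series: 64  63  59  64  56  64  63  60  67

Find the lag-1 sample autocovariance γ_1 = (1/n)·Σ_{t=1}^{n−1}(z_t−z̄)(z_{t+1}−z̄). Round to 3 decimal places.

Mean z̄ = (64 + 63 + 59 + 64 + 56 + 64 + 63 + 60 + 67)/9 = 62.2222
Σ_{t=1}^{8}(z_t−z̄)(z_{t+1}−z̄) = -39.9383
γ_1 = -39.9383 / 9 = -4.438

-4.438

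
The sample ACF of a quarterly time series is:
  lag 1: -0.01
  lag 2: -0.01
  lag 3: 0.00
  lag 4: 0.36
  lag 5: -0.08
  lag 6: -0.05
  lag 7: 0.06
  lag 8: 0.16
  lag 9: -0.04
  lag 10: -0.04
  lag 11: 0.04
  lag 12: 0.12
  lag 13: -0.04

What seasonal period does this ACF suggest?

The largest autocorrelation is r_4 = 0.36, with a weaker echo at lag 8 (0.16); the remaining lags stay at or below 0.12.
The dominant spike at lag 4 indicates a seasonal period of 4.

4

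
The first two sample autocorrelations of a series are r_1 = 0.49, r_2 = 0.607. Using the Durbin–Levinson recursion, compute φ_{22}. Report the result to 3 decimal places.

0.483

φ_{22} = (r_2 − r_1²) / (1 − r_1²)
r_1² = (0.49)² = 0.2401
Numerator = 0.607 − 0.2401 = 0.3669; denominator = 1 − 0.2401 = 0.7599
φ_{22} = 0.3669 / 0.7599 = 0.483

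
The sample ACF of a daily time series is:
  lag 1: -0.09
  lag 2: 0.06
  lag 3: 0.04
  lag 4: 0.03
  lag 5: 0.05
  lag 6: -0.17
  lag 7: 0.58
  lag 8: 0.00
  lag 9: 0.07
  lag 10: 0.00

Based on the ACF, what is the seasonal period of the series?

The largest autocorrelation is r_7 = 0.58; the remaining lags stay at or below 0.07.
The dominant spike at lag 7 indicates a seasonal period of 7.

7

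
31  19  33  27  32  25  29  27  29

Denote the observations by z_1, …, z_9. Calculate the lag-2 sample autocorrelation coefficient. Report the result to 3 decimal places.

Mean z̄ = (31 + 19 + 33 + 27 + 32 + 25 + 29 + 27 + 29)/9 = 28.0000
Σ(z_t−z̄)(z_{t+2}−z̄) = (15.0000) + (9.0000) + (20.0000) + (3.0000) + (4.0000) + (3.0000) + (1.0000) = 55.0000
Denominator Σ(z_t−z̄)² = 144.0000
r_2 = 55.0000 / 144.0000 = 0.382

0.382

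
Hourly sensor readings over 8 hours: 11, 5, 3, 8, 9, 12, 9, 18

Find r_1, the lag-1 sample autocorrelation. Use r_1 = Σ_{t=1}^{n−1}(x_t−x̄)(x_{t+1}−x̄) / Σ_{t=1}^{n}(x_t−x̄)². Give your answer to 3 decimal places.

Mean x̄ = (11 + 5 + 3 + 8 + 9 + 12 + 9 + 18)/8 = 9.3750
Deviations from mean: 1.6250, -4.3750, -6.3750, -1.3750, -0.3750, 2.6250, -0.3750, 8.6250
Numerator Σ_{t=1}^{7}(x_t−x̄)(x_{t+1}−x̄) = 24.8594
Denominator Σ(x_t−x̄)² = 145.8750
r_1 = 24.8594 / 145.8750 = 0.170

0.170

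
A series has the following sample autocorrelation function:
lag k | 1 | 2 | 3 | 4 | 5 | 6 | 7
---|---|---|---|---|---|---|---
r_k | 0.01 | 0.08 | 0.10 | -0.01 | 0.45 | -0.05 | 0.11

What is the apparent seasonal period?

5

The largest autocorrelation is r_5 = 0.45; the remaining lags stay at or below 0.11.
The dominant spike at lag 5 indicates a seasonal period of 5.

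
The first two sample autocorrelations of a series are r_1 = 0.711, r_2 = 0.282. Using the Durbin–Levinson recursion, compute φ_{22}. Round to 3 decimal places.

φ_{22} = (r_2 − r_1²) / (1 − r_1²)
r_1² = (0.711)² = 0.505521
Numerator = 0.282 − 0.5055 = -0.2235; denominator = 1 − 0.5055 = 0.4945
φ_{22} = -0.2235 / 0.4945 = -0.452

-0.452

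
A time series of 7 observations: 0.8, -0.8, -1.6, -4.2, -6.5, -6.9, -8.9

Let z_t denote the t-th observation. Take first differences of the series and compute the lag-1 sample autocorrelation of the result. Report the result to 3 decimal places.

-0.380

First differences Δz: -1.6, -0.8, -2.6, -2.3, -0.4, -2.0
Mean of differences = -1.6167
Numerator Σ(Δz_t−Δz̄)(Δz_{t+1}−Δz̄) = -1.4153
Denominator Σ(Δz_t−Δz̄)² = 3.7283
r_1(Δz) = -1.4153 / 3.7283 = -0.380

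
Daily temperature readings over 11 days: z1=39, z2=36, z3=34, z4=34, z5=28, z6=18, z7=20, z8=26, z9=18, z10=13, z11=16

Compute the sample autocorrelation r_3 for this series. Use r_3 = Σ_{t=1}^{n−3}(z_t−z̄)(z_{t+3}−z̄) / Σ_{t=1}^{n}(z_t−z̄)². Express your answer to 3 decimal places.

Mean z̄ = (39 + 36 + 34 + 34 + 28 + 18 + 20 + 26 + 18 + 13 + 16)/11 = 25.6364
Numerator Σ_{t=1}^{8}(z_t−z̄)(z_{t+3}−z̄) = 152.1488
Denominator Σ(z_t−z̄)² = 832.5455
r_3 = 152.1488 / 832.5455 = 0.183

0.183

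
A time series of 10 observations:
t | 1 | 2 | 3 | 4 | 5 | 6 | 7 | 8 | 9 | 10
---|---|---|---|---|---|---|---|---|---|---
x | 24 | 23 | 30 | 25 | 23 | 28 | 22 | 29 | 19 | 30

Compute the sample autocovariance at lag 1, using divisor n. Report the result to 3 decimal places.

Mean x̄ = (24 + 23 + 30 + 25 + 23 + 28 + 22 + 29 + 19 + 30)/10 = 25.3000
Σ_{t=1}^{9}(x_t−x̄)(x_{t+1}−x̄) = -88.7900
γ_1 = -88.7900 / 10 = -8.879

-8.879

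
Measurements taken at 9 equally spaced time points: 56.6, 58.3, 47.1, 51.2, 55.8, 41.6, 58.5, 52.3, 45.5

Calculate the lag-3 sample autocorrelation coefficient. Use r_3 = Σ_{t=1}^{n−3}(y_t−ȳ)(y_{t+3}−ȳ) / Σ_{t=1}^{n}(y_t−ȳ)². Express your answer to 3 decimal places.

0.457

Mean ȳ = (56.6 + 58.3 + 47.1 + 51.2 + 55.8 + 41.6 + 58.5 + 52.3 + 45.5)/9 = 51.8778
Σ(y_t−ȳ)(y_{t+3}−ȳ) = (-3.2006) + (25.1894) + (49.1049) + (-4.4884) + (1.6560) + (65.5494) = 133.8107
Denominator Σ(y_t−ȳ)² = 292.5556
r_3 = 133.8107 / 292.5556 = 0.457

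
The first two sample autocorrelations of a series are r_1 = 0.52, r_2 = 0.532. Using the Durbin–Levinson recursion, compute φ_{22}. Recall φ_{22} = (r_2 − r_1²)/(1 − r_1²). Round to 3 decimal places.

φ_{22} = (r_2 − r_1²) / (1 − r_1²)
r_1² = (0.52)² = 0.2704
Numerator = 0.532 − 0.2704 = 0.2616; denominator = 1 − 0.2704 = 0.7296
φ_{22} = 0.2616 / 0.7296 = 0.359

0.359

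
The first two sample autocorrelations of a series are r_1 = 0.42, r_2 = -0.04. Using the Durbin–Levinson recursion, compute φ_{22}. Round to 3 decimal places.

φ_{22} = (r_2 − r_1²) / (1 − r_1²)
r_1² = (0.42)² = 0.1764
Numerator = -0.04 − 0.1764 = -0.2164; denominator = 1 − 0.1764 = 0.8236
φ_{22} = -0.2164 / 0.8236 = -0.263

-0.263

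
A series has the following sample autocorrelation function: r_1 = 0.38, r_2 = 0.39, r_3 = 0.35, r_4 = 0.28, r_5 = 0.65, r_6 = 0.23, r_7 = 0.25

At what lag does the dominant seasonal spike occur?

5

The largest autocorrelation is r_5 = 0.65; the remaining lags stay at or below 0.39.
The dominant spike at lag 5 indicates a seasonal period of 5.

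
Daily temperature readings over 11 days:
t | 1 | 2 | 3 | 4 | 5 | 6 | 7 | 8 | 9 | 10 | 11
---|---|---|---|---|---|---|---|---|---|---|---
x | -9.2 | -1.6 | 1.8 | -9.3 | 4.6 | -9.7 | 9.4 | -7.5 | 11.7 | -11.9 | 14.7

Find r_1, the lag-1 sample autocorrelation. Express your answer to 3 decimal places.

-0.717

Mean x̄ = (-9.2 − 1.6 + 1.8 − 9.3 + 4.6 − 9.7 + 9.4 − 7.5 + 11.7 − 11.9 + 14.7)/11 = -0.6364
Numerator Σ_{t=1}^{10}(x_t−x̄)(x_{t+1}−x̄) = -664.2495
Denominator Σ(x_t−x̄)² = 926.9255
r_1 = -664.2495 / 926.9255 = -0.717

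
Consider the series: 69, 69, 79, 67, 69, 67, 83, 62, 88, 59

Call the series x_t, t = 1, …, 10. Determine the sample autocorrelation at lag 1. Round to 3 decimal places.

-0.711

Mean x̄ = (69 + 69 + 79 + 67 + 69 + 67 + 83 + 62 + 88 + 59)/10 = 71.2000
Numerator Σ_{t=1}^{9}(x_t−x̄)(x_{t+1}−x̄) = -544.2400
Denominator Σ(x_t−x̄)² = 765.6000
r_1 = -544.2400 / 765.6000 = -0.711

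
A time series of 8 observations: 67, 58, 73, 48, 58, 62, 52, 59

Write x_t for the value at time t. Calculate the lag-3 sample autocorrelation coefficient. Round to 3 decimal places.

Mean x̄ = (67 + 58 + 73 + 48 + 58 + 62 + 52 + 59)/8 = 59.6250
Deviations from mean: 7.3750, -1.6250, 13.3750, -11.6250, -1.6250, 2.3750, -7.6250, -0.6250
Numerator Σ_{t=1}^{5}(x_t−x̄)(x_{t+3}−x̄) = 38.3281
Denominator Σ(x_t−x̄)² = 437.8750
r_3 = 38.3281 / 437.8750 = 0.088

0.088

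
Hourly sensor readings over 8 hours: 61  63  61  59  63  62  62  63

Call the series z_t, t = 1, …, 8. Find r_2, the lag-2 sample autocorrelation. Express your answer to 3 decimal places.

Mean z̄ = (61 + 63 + 61 + 59 + 63 + 62 + 62 + 63)/8 = 61.7500
Numerator Σ_{t=1}^{6}(z_t−z̄)(z_{t+2}−z̄) = -3.8750
Denominator Σ(z_t−z̄)² = 13.5000
r_2 = -3.8750 / 13.5000 = -0.287

-0.287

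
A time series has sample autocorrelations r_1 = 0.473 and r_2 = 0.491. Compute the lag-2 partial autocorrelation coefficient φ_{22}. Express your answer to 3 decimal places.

0.344

φ_{22} = (r_2 − r_1²) / (1 − r_1²)
r_1² = (0.473)² = 0.223729
Numerator = 0.491 − 0.2237 = 0.2673; denominator = 1 − 0.2237 = 0.7763
φ_{22} = 0.2673 / 0.7763 = 0.344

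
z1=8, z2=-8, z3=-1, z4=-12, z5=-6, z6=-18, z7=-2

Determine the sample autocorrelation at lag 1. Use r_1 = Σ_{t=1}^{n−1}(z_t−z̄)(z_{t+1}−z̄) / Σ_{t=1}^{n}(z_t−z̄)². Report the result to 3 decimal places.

-0.261

Mean z̄ = (8 − 8 − 1 − 12 − 6 − 18 − 2)/7 = -5.5714
Deviations from mean: 13.5714, -2.4286, 4.5714, -6.4286, -0.4286, -12.4286, 3.5714
Numerator Σ_{t=1}^{6}(z_t−z̄)(z_{t+1}−z̄) = -109.7551
Denominator Σ(z_t−z̄)² = 419.7143
r_1 = -109.7551 / 419.7143 = -0.261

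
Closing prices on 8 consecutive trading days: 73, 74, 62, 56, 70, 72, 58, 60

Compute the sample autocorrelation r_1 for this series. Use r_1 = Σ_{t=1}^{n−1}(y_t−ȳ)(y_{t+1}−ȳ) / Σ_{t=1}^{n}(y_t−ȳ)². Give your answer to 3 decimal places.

0.122

Mean ȳ = (73 + 74 + 62 + 56 + 70 + 72 + 58 + 60)/8 = 65.6250
Σ(y_t−ȳ)(y_{t+1}−ȳ) = (61.7656) + (-30.3594) + (34.8906) + (-42.1094) + (27.8906) + (-48.6094) + (42.8906) = 46.3594
Denominator Σ(y_t−ȳ)² = 379.8750
r_1 = 46.3594 / 379.8750 = 0.122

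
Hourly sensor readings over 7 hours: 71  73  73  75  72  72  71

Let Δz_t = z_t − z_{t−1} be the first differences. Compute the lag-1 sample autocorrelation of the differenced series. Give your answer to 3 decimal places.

-0.333

First differences Δz: 2, 0, 2, -3, 0, -1
Mean of differences = 0.0000
Numerator Σ(Δz_t−Δz̄)(Δz_{t+1}−Δz̄) = -6.0000
Denominator Σ(Δz_t−Δz̄)² = 18.0000
r_1(Δz) = -6.0000 / 18.0000 = -0.333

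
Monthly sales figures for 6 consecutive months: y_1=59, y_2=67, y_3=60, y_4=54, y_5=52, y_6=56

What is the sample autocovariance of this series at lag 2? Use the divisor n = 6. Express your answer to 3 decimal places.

-6.333

Mean ȳ = (59 + 67 + 60 + 54 + 52 + 56)/6 = 58.0000
Deviations: 1.0000, 9.0000, 2.0000, -4.0000, -6.0000, -2.0000
Σ_{t=1}^{4}(y_t−ȳ)(y_{t+2}−ȳ) = -38.0000
γ_2 = -38.0000 / 6 = -6.333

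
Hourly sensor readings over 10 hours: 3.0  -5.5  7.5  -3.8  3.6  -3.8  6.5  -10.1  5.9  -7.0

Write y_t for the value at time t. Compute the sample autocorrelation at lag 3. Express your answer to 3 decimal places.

-0.517

Mean ȳ = (3.0 − 5.5 + 7.5 − 3.8 + 3.6 − 3.8 + 6.5 − 10.1 + 5.9 − 7.0)/10 = -0.3700
Numerator Σ_{t=1}^{7}(y_t−ȳ)(y_{t+3}−ȳ) = -188.1657
Denominator Σ(y_t−ȳ)² = 364.0410
r_3 = -188.1657 / 364.0410 = -0.517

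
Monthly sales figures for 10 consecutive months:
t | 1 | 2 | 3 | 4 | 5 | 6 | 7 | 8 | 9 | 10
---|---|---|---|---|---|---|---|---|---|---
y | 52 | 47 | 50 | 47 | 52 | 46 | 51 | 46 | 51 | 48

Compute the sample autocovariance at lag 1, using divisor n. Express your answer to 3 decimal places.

-4.500

Mean ȳ = (52 + 47 + 50 + 47 + 52 + 46 + 51 + 46 + 51 + 48)/10 = 49.0000
Σ_{t=1}^{9}(y_t−ȳ)(y_{t+1}−ȳ) = -45.0000
γ_1 = -45.0000 / 10 = -4.500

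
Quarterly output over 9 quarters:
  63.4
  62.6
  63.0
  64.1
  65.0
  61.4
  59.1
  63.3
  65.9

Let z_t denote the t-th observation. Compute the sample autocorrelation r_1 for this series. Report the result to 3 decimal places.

Mean z̄ = (63.4 + 62.6 + 63.0 + 64.1 + 65.0 + 61.4 + 59.1 + 63.3 + 65.9)/9 = 63.0889
Numerator Σ_{t=1}^{8}(z_t−z̄)(z_{t+1}−z̄) = 4.9943
Denominator Σ(z_t−z̄)² = 31.7289
r_1 = 4.9943 / 31.7289 = 0.157

0.157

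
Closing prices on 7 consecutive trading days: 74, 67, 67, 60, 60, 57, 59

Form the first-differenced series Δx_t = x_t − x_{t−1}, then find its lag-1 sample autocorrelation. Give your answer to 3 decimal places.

First differences Δx: -7, 0, -7, 0, -3, 2
Mean of differences = -2.5000
Numerator Σ(Δx_t−Δx̄)(Δx_{t+1}−Δx̄) = -37.2500
Denominator Σ(Δx_t−Δx̄)² = 73.5000
r_1(Δx) = -37.2500 / 73.5000 = -0.507

-0.507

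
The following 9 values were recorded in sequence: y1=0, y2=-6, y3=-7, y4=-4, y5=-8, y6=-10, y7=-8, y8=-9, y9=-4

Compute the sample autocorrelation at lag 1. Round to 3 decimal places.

0.100

Mean ȳ = (0 − 6 − 7 − 4 − 8 − 10 − 8 − 9 − 4)/9 = -6.2222
Numerator Σ_{t=1}^{8}(y_t−ȳ)(y_{t+1}−ȳ) = 7.7284
Denominator Σ(y_t−ȳ)² = 77.5556
r_1 = 7.7284 / 77.5556 = 0.100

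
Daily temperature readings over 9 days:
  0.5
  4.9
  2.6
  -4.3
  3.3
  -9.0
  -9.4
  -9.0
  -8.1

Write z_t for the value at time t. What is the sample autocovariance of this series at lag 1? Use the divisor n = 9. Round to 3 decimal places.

14.001

Mean z̄ = (0.5 + 4.9 + 2.6 − 4.3 + 3.3 − 9.0 − 9.4 − 9.0 − 8.1)/9 = -3.1667
Σ_{t=1}^{8}(z_t−z̄)(z_{t+1}−z̄) = 126.0089
γ_1 = 126.0089 / 9 = 14.001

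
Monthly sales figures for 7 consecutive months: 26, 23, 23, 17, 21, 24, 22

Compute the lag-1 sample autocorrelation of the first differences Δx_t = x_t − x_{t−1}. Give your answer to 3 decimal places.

First differences Δx: -3, 0, -6, 4, 3, -2
Mean of differences = -0.6667
Numerator Σ(Δx_t−Δx̄)(Δx_{t+1}−Δx̄) = -17.7778
Denominator Σ(Δx_t−Δx̄)² = 71.3333
r_1(Δx) = -17.7778 / 71.3333 = -0.249

-0.249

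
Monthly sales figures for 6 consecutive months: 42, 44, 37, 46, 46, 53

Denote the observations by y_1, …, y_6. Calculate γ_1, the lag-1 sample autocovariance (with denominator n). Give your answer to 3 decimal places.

1.593

Mean ȳ = (42 + 44 + 37 + 46 + 46 + 53)/6 = 44.6667
Deviations: -2.6667, -0.6667, -7.6667, 1.3333, 1.3333, 8.3333
Σ_{t=1}^{5}(y_t−ȳ)(y_{t+1}−ȳ) = 9.5556
γ_1 = 9.5556 / 6 = 1.593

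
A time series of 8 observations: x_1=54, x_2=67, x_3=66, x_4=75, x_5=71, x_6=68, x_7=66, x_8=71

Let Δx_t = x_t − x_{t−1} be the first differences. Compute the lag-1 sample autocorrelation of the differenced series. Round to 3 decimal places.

First differences Δx: 13, -1, 9, -4, -3, -2, 5
Mean of differences = 2.4286
Numerator Σ(Δx_t−Δx̄)(Δx_{t+1}−Δx̄) = -53.4694
Denominator Σ(Δx_t−Δx̄)² = 263.7143
r_1(Δx) = -53.4694 / 263.7143 = -0.203

-0.203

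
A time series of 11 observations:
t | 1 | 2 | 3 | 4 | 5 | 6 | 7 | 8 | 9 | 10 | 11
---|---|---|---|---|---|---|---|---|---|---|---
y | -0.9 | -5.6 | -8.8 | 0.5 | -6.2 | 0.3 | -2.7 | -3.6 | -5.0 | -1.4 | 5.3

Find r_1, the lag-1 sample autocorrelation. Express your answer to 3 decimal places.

-0.119

Mean ȳ = (-0.9 − 5.6 − 8.8 + 0.5 − 6.2 + 0.3 − 2.7 − 3.6 − 5.0 − 1.4 + 5.3)/11 = -2.5545
Numerator Σ_{t=1}^{10}(y_t−ȳ)(y_{t+1}−ȳ) = -18.0984
Denominator Σ(y_t−ȳ)² = 151.9073
r_1 = -18.0984 / 151.9073 = -0.119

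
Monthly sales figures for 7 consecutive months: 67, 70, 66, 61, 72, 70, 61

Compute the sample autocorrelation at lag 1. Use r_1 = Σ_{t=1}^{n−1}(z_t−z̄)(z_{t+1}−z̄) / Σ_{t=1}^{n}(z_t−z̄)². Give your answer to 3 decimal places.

-0.251

Mean z̄ = (67 + 70 + 66 + 61 + 72 + 70 + 61)/7 = 66.7143
Deviations from mean: 0.2857, 3.2857, -0.7143, -5.7143, 5.2857, 3.2857, -5.7143
Σ(z_t−z̄)(z_{t+1}−z̄) = (0.9388) + (-2.3469) + (4.0816) + (-30.2041) + (17.3673) + (-18.7755) = -28.9388
Denominator Σ(z_t−z̄)² = 115.4286
r_1 = -28.9388 / 115.4286 = -0.251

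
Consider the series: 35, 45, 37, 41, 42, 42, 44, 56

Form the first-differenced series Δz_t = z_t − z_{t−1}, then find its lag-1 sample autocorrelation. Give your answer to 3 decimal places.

First differences Δz: 10, -8, 4, 1, 0, 2, 12
Mean of differences = 3.0000
Numerator Σ(Δz_t−Δz̄)(Δz_{t+1}−Δz̄) = -90.0000
Denominator Σ(Δz_t−Δz̄)² = 266.0000
r_1(Δz) = -90.0000 / 266.0000 = -0.338

-0.338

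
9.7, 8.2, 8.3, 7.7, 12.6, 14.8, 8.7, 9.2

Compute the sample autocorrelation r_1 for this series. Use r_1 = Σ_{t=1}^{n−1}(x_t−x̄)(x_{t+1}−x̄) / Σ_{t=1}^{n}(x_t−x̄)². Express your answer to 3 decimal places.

Mean x̄ = (9.7 + 8.2 + 8.3 + 7.7 + 12.6 + 14.8 + 8.7 + 9.2)/8 = 9.9000
Deviations from mean: -0.2000, -1.7000, -1.6000, -2.2000, 2.7000, 4.9000, -1.2000, -0.7000
Σ(x_t−x̄)(x_{t+1}−x̄) = (0.3400) + (2.7200) + (3.5200) + (-5.9400) + (13.2300) + (-5.8800) + (0.8400) = 8.8300
Denominator Σ(x_t−x̄)² = 43.5600
r_1 = 8.8300 / 43.5600 = 0.203

0.203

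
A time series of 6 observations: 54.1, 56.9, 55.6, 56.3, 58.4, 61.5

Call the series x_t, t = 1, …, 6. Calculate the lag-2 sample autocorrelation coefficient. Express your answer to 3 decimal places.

Mean x̄ = (54.1 + 56.9 + 55.6 + 56.3 + 58.4 + 61.5)/6 = 57.1333
Σ(x_t−x̄)(x_{t+2}−x̄) = (4.6511) + (0.1944) + (-1.9422) + (-3.6389) = -0.7356
Denominator Σ(x_t−x̄)² = 32.9733
r_2 = -0.7356 / 32.9733 = -0.022

-0.022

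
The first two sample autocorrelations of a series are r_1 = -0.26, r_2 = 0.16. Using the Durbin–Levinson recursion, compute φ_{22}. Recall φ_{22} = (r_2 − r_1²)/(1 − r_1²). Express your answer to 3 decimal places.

φ_{22} = (r_2 − r_1²) / (1 − r_1²)
r_1² = (-0.26)² = 0.0676
Numerator = 0.16 − 0.0676 = 0.0924; denominator = 1 − 0.0676 = 0.9324
φ_{22} = 0.0924 / 0.9324 = 0.099

0.099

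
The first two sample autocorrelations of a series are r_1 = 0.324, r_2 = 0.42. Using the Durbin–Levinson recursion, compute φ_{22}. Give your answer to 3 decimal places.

0.352

φ_{22} = (r_2 − r_1²) / (1 − r_1²)
r_1² = (0.324)² = 0.104976
Numerator = 0.42 − 0.1050 = 0.3150; denominator = 1 − 0.1050 = 0.8950
φ_{22} = 0.3150 / 0.8950 = 0.352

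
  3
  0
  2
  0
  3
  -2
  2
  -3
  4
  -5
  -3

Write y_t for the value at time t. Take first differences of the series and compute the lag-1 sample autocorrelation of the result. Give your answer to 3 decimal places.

-0.856

First differences Δy: -3, 2, -2, 3, -5, 4, -5, 7, -9, 2
Mean of differences = -0.6000
Numerator Σ(Δy_t−Δȳ)(Δy_{t+1}−Δȳ) = -190.3600
Denominator Σ(Δy_t−Δȳ)² = 222.4000
r_1(Δy) = -190.3600 / 222.4000 = -0.856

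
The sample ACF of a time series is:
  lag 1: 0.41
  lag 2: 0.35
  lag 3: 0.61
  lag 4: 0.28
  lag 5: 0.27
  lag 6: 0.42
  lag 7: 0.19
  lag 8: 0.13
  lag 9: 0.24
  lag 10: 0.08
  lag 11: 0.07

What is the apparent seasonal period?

The largest autocorrelation is r_3 = 0.61, with a weaker echo at lag 6 (0.42); the remaining lags stay at or below 0.41. The elevated value at lag 1 (0.41), dropping to 0.35 at lag 2, reflects decaying short-term dependence rather than seasonality.
The dominant spike at lag 3 indicates a seasonal period of 3.

3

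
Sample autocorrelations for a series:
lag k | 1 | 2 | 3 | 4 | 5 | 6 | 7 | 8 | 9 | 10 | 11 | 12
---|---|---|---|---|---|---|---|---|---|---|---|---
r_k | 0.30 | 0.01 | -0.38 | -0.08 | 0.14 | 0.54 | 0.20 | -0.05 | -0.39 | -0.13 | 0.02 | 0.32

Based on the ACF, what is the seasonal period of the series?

6

The largest autocorrelation is r_6 = 0.54, with a weaker echo at lag 12 (0.32); the remaining lags stay at or below 0.30. The elevated value at lag 1 (0.30), dropping to 0.01 at lag 2, reflects decaying short-term dependence rather than seasonality.
The dominant spike at lag 6 indicates a seasonal period of 6.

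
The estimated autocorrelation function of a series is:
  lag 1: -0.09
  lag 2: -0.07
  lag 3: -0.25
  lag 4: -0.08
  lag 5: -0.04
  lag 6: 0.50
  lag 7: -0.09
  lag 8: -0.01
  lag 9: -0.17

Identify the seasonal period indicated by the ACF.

6

The largest autocorrelation is r_6 = 0.50; the remaining lags stay at or below -0.01.
The dominant spike at lag 6 indicates a seasonal period of 6.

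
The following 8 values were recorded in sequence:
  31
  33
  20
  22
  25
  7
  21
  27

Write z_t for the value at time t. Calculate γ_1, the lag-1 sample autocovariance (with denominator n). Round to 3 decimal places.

Mean z̄ = (31 + 33 + 20 + 22 + 25 + 7 + 21 + 27)/8 = 23.2500
Σ_{t=1}^{7}(z_t−z̄)(z_{t+1}−z̄) = 45.4375
γ_1 = 45.4375 / 8 = 5.680

5.680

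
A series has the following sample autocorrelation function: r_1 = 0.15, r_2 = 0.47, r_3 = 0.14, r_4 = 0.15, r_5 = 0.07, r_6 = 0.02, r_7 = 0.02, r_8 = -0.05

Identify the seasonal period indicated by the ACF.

The largest autocorrelation is r_2 = 0.47; the remaining lags stay at or below 0.15.
The dominant spike at lag 2 indicates a seasonal period of 2.

2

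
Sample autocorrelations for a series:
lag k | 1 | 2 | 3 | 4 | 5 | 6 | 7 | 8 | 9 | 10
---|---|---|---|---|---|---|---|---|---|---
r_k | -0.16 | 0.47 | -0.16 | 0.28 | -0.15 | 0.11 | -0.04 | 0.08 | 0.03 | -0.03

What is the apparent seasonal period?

2

The largest autocorrelation is r_2 = 0.47, with a weaker echo at lag 4 (0.28); the remaining lags stay at or below 0.11.
The dominant spike at lag 2 indicates a seasonal period of 2.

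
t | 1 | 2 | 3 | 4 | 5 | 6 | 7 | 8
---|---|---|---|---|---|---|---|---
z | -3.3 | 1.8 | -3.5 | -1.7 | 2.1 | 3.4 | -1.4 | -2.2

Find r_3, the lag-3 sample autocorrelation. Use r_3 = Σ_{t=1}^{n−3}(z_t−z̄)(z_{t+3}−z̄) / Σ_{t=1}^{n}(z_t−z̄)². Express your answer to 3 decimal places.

-0.114

Mean z̄ = (-3.3 + 1.8 − 3.5 − 1.7 + 2.1 + 3.4 − 1.4 − 2.2)/8 = -0.6000
Deviations from mean: -2.7000, 2.4000, -2.9000, -1.1000, 2.7000, 4.0000, -0.8000, -1.6000
Σ(z_t−z̄)(z_{t+3}−z̄) = (2.9700) + (6.4800) + (-11.6000) + (0.8800) + (-4.3200) = -5.5900
Denominator Σ(z_t−z̄)² = 49.1600
r_3 = -5.5900 / 49.1600 = -0.114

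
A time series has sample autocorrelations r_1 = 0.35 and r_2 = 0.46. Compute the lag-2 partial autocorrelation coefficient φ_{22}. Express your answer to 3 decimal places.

0.385

φ_{22} = (r_2 − r_1²) / (1 − r_1²)
r_1² = (0.35)² = 0.1225
Numerator = 0.46 − 0.1225 = 0.3375; denominator = 1 − 0.1225 = 0.8775
φ_{22} = 0.3375 / 0.8775 = 0.385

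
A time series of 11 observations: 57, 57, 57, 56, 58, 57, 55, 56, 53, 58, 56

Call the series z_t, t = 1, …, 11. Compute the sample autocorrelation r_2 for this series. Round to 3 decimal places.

0.182

Mean z̄ = (57 + 57 + 57 + 56 + 58 + 57 + 55 + 56 + 53 + 58 + 56)/11 = 56.3636
Numerator Σ_{t=1}^{9}(z_t−z̄)(z_{t+2}−z̄) = 3.7355
Denominator Σ(z_t−z̄)² = 20.5455
r_2 = 3.7355 / 20.5455 = 0.182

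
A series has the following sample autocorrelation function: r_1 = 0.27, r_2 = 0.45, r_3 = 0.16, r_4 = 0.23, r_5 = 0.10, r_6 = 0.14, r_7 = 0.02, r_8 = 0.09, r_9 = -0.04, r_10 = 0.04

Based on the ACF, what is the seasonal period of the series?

2

The largest autocorrelation is r_2 = 0.45; the remaining lags stay at or below 0.27.
The dominant spike at lag 2 indicates a seasonal period of 2.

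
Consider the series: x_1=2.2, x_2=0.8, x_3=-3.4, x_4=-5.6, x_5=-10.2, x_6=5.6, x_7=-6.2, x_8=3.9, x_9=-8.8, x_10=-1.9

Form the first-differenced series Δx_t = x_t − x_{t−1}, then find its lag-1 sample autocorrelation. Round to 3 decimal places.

First differences Δx: -1.4, -4.2, -2.2, -4.6, 15.8, -11.8, 10.1, -12.7, 6.9
Mean of differences = -0.4556
Numerator Σ(Δx_t−Δx̄)(Δx_{t+1}−Δx̄) = -573.5409
Denominator Σ(Δx_t−Δx̄)² = 743.5222
r_1(Δx) = -573.5409 / 743.5222 = -0.771

-0.771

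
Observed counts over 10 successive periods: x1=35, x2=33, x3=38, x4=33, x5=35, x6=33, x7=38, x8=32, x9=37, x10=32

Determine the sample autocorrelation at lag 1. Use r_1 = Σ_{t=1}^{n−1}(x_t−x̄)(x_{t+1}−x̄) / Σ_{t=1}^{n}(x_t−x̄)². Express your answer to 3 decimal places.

-0.785

Mean x̄ = (35 + 33 + 38 + 33 + 35 + 33 + 38 + 32 + 37 + 32)/10 = 34.6000
Numerator Σ_{t=1}^{9}(x_t−x̄)(x_{t+1}−x̄) = -39.5600
Denominator Σ(x_t−x̄)² = 50.4000
r_1 = -39.5600 / 50.4000 = -0.785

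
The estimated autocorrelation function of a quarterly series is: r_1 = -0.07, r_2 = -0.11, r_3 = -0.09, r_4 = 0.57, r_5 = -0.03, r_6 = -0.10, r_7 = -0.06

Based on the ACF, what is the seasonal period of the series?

The largest autocorrelation is r_4 = 0.57; the remaining lags stay at or below -0.03.
The dominant spike at lag 4 indicates a seasonal period of 4.

4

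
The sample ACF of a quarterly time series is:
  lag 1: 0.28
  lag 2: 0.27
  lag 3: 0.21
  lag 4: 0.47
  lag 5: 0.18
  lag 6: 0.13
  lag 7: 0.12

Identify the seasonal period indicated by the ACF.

4

The largest autocorrelation is r_4 = 0.47; the remaining lags stay at or below 0.28. The elevated value at lag 1 (0.28), dropping to 0.27 at lag 2, reflects decaying short-term dependence rather than seasonality.
The dominant spike at lag 4 indicates a seasonal period of 4.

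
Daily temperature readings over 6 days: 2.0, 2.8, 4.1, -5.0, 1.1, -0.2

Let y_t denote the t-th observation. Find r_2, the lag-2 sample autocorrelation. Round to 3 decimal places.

Mean ȳ = (2.0 + 2.8 + 4.1 − 5.0 + 1.1 − 0.2)/6 = 0.8000
Deviations from mean: 1.2000, 2.0000, 3.3000, -5.8000, 0.3000, -1.0000
Numerator Σ_{t=1}^{4}(y_t−ȳ)(y_{t+2}−ȳ) = -0.8500
Denominator Σ(y_t−ȳ)² = 51.0600
r_2 = -0.8500 / 51.0600 = -0.017

-0.017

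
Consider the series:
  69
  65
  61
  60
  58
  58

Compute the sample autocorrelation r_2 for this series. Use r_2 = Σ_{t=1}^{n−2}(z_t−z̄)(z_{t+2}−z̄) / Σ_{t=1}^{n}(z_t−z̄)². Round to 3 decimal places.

-0.016

Mean z̄ = (69 + 65 + 61 + 60 + 58 + 58)/6 = 61.8333
Deviations from mean: 7.1667, 3.1667, -0.8333, -1.8333, -3.8333, -3.8333
Σ(z_t−z̄)(z_{t+2}−z̄) = (-5.9722) + (-5.8056) + (3.1944) + (7.0278) = -1.5556
Denominator Σ(z_t−z̄)² = 94.8333
r_2 = -1.5556 / 94.8333 = -0.016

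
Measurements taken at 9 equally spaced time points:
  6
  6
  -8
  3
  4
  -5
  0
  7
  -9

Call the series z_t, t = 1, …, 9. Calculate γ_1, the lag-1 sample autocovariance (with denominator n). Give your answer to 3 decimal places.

Mean z̄ = (6 + 6 − 8 + 3 + 4 − 5 + 0 + 7 − 9)/9 = 0.4444
Σ_{t=1}^{8}(z_t−z̄)(z_{t+1}−z̄) = -110.3086
γ_1 = -110.3086 / 9 = -12.257

-12.257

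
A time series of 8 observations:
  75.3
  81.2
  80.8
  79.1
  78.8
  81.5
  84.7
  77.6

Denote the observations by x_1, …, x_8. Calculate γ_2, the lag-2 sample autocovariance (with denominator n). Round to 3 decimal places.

-2.050

Mean x̄ = (75.3 + 81.2 + 80.8 + 79.1 + 78.8 + 81.5 + 84.7 + 77.6)/8 = 79.8750
Σ_{t=1}^{6}(x_t−x̄)(x_{t+2}−x̄) = -16.3963
γ_2 = -16.3963 / 8 = -2.050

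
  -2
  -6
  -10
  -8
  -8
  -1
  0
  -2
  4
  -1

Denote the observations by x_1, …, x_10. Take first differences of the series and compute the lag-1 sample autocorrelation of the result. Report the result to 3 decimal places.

First differences Δx: -4, -4, 2, 0, 7, 1, -2, 6, -5
Mean of differences = 0.1111
Numerator Σ(Δx_t−Δx̄)(Δx_{t+1}−Δx̄) = -30.1235
Denominator Σ(Δx_t−Δx̄)² = 150.8889
r_1(Δx) = -30.1235 / 150.8889 = -0.200

-0.200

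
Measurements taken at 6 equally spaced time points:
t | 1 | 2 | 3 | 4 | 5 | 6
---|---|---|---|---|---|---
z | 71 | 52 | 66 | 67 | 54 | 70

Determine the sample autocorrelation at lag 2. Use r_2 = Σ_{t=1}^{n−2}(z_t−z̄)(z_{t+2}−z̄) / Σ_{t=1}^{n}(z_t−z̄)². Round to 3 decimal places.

Mean z̄ = (71 + 52 + 66 + 67 + 54 + 70)/6 = 63.3333
Deviations from mean: 7.6667, -11.3333, 2.6667, 3.6667, -9.3333, 6.6667
Σ(z_t−z̄)(z_{t+2}−z̄) = (20.4444) + (-41.5556) + (-24.8889) + (24.4444) = -21.5556
Denominator Σ(z_t−z̄)² = 339.3333
r_2 = -21.5556 / 339.3333 = -0.064

-0.064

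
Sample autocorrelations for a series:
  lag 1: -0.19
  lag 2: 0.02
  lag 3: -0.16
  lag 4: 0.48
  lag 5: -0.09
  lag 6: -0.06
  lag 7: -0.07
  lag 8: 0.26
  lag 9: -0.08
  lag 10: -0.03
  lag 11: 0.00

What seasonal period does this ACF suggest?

The largest autocorrelation is r_4 = 0.48, with a weaker echo at lag 8 (0.26); the remaining lags stay at or below 0.02.
The dominant spike at lag 4 indicates a seasonal period of 4.

4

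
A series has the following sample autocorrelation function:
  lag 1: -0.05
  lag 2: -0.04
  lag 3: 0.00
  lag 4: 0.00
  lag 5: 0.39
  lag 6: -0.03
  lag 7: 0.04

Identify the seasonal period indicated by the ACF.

The largest autocorrelation is r_5 = 0.39; the remaining lags stay at or below 0.04.
The dominant spike at lag 5 indicates a seasonal period of 5.

5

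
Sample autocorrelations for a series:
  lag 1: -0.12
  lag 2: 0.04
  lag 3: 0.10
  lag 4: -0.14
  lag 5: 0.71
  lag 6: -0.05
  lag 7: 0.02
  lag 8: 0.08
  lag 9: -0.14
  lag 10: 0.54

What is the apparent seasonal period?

5

The largest autocorrelation is r_5 = 0.71, with a weaker echo at lag 10 (0.54); the remaining lags stay at or below 0.10.
The dominant spike at lag 5 indicates a seasonal period of 5.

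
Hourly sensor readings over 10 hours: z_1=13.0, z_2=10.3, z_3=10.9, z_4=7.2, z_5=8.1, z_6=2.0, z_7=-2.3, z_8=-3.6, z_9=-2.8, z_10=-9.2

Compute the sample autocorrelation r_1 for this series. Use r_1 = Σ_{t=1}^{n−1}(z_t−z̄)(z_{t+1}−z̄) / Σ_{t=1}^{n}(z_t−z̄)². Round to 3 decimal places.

0.638

Mean z̄ = (13.0 + 10.3 + 10.9 + 7.2 + 8.1 + 2.0 − 2.3 − 3.6 − 2.8 − 9.2)/10 = 3.3600
Numerator Σ_{t=1}^{9}(z_t−z̄)(z_{t+1}−z̄) = 327.2724
Denominator Σ(z_t−z̄)² = 513.1840
r_1 = 327.2724 / 513.1840 = 0.638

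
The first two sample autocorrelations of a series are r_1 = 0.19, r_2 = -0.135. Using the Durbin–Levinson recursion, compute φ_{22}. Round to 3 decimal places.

φ_{22} = (r_2 − r_1²) / (1 − r_1²)
r_1² = (0.19)² = 0.0361
Numerator = -0.135 − 0.0361 = -0.1711; denominator = 1 − 0.0361 = 0.9639
φ_{22} = -0.1711 / 0.9639 = -0.178

-0.178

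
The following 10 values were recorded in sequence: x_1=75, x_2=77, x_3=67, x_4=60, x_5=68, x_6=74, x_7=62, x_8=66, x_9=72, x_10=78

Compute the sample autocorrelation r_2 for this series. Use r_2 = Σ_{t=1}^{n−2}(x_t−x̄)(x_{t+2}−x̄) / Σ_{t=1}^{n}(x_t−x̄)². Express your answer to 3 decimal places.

Mean x̄ = (75 + 77 + 67 + 60 + 68 + 74 + 62 + 66 + 72 + 78)/10 = 69.9000
Numerator Σ_{t=1}^{8}(x_t−x̄)(x_{t+2}−x̄) = -169.3200
Denominator Σ(x_t−x̄)² = 350.9000
r_2 = -169.3200 / 350.9000 = -0.483

-0.483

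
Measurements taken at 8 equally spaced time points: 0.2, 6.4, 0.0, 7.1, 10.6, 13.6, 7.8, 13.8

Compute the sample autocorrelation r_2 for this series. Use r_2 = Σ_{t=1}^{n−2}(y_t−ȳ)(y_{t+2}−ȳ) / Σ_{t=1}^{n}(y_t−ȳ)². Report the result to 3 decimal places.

Mean ȳ = (0.2 + 6.4 + 0.0 + 7.1 + 10.6 + 13.6 + 7.8 + 13.8)/8 = 7.4375
Deviations from mean: -7.2375, -1.0375, -7.4375, -0.3375, 3.1625, 6.1625, 0.3625, 6.3625
Σ(y_t−ȳ)(y_{t+2}−ȳ) = (53.8289) + (0.3502) + (-23.5211) + (-2.0798) + (1.1464) + (39.2089) = 68.9334
Denominator Σ(y_t−ȳ)² = 197.4788
r_2 = 68.9334 / 197.4788 = 0.349

0.349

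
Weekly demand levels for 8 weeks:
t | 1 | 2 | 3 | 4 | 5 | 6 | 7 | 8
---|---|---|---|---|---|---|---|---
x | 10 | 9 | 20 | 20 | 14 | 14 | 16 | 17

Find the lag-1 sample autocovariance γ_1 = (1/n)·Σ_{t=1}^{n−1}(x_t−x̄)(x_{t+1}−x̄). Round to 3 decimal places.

2.750

Mean x̄ = (10 + 9 + 20 + 20 + 14 + 14 + 16 + 17)/8 = 15.0000
Deviations: -5.0000, -6.0000, 5.0000, 5.0000, -1.0000, -1.0000, 1.0000, 2.0000
Σ_{t=1}^{7}(x_t−x̄)(x_{t+1}−x̄) = 22.0000
γ_1 = 22.0000 / 8 = 2.750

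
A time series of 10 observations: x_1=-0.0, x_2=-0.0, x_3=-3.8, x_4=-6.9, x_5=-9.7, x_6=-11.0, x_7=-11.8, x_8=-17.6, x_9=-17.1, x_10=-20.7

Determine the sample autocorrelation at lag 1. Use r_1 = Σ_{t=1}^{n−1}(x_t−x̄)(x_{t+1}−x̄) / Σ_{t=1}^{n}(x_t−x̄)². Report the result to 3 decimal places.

Mean x̄ = (-0.0 − 0.0 − 3.8 − 6.9 − 9.7 − 11.0 − 11.8 − 17.6 − 17.1 − 20.7)/10 = -9.8600
Numerator Σ_{t=1}^{9}(x_t−x̄)(x_{t+1}−x̄) = 326.9464
Denominator Σ(x_t−x̄)² = 474.8440
r_1 = 326.9464 / 474.8440 = 0.689

0.689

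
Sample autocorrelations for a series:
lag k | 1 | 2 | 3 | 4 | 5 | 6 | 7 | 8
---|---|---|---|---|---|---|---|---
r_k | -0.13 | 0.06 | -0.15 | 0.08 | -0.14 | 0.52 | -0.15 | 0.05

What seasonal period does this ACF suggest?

The largest autocorrelation is r_6 = 0.52; the remaining lags stay at or below 0.08.
The dominant spike at lag 6 indicates a seasonal period of 6.

6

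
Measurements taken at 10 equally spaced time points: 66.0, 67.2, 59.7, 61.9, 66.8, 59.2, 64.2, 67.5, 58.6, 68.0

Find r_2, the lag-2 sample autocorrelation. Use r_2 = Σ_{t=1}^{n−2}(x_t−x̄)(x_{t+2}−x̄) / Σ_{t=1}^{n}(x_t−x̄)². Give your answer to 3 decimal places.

Mean x̄ = (66.0 + 67.2 + 59.7 + 61.9 + 66.8 + 59.2 + 64.2 + 67.5 + 58.6 + 68.0)/10 = 63.9100
Numerator Σ_{t=1}^{8}(x_t−x̄)(x_{t+2}−x̄) = -21.0392
Denominator Σ(x_t−x̄)² = 125.3890
r_2 = -21.0392 / 125.3890 = -0.168

-0.168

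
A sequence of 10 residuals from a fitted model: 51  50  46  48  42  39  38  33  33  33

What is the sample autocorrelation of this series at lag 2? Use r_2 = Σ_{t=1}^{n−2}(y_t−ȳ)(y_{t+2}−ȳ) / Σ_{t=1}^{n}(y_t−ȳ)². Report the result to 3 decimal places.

Mean ȳ = (51 + 50 + 46 + 48 + 42 + 39 + 38 + 33 + 33 + 33)/10 = 41.3000
Numerator Σ_{t=1}^{8}(y_t−ȳ)(y_{t+2}−ȳ) = 204.8200
Denominator Σ(y_t−ȳ)² = 460.1000
r_2 = 204.8200 / 460.1000 = 0.445

0.445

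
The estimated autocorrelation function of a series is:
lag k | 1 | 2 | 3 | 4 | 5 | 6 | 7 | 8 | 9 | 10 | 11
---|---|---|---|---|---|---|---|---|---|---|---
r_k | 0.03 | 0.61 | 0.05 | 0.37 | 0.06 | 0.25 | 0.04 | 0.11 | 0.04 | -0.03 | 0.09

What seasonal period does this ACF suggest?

The largest autocorrelation is r_2 = 0.61, with weaker echoes at lags 4 (0.37) and 6 (0.25); the remaining lags stay at or below 0.11.
The dominant spike at lag 2 indicates a seasonal period of 2.

2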